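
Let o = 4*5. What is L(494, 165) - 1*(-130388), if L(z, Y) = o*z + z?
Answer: 140762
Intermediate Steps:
o = 20
L(z, Y) = 21*z (L(z, Y) = 20*z + z = 21*z)
L(494, 165) - 1*(-130388) = 21*494 - 1*(-130388) = 10374 + 130388 = 140762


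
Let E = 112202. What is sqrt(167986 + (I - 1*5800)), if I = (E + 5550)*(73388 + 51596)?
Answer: sqrt(14717278154) ≈ 1.2131e+5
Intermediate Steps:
I = 14717115968 (I = (112202 + 5550)*(73388 + 51596) = 117752*124984 = 14717115968)
sqrt(167986 + (I - 1*5800)) = sqrt(167986 + (14717115968 - 1*5800)) = sqrt(167986 + (14717115968 - 5800)) = sqrt(167986 + 14717110168) = sqrt(14717278154)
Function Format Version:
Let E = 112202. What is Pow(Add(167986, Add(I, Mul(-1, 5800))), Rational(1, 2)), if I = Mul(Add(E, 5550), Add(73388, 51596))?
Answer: Pow(14717278154, Rational(1, 2)) ≈ 1.2131e+5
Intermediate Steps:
I = 14717115968 (I = Mul(Add(112202, 5550), Add(73388, 51596)) = Mul(117752, 124984) = 14717115968)
Pow(Add(167986, Add(I, Mul(-1, 5800))), Rational(1, 2)) = Pow(Add(167986, Add(14717115968, Mul(-1, 5800))), Rational(1, 2)) = Pow(Add(167986, Add(14717115968, -5800)), Rational(1, 2)) = Pow(Add(167986, 14717110168), Rational(1, 2)) = Pow(14717278154, Rational(1, 2))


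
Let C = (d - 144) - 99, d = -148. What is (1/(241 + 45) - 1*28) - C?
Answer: 103819/286 ≈ 363.00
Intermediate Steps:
C = -391 (C = (-148 - 144) - 99 = -292 - 99 = -391)
(1/(241 + 45) - 1*28) - C = (1/(241 + 45) - 1*28) - 1*(-391) = (1/286 - 28) + 391 = -8007/286 + 391 = 103819/286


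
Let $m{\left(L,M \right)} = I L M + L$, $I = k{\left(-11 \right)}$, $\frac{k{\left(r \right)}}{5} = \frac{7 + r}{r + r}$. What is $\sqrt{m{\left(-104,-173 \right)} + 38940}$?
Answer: $\frac{2 \sqrt{1669569}}{11} \approx 234.93$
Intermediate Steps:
$k{\left(r \right)} = \frac{5 \left(7 + r\right)}{2 r}$ ($k{\left(r \right)} = 5 \frac{7 + r}{r + r} = 5 \frac{7 + r}{2 r} = \frac{5 \left(7 + r\right)}{2 r}$)
$I = \frac{10}{11}$ ($I = \frac{5 \left(7 - 11\right)}{2 \left(-11\right)} = \frac{5}{2} \left(- \frac{1}{11}\right) \left(-4\right) = \frac{10}{11} \approx 0.90909$)
$m{\left(L,M \right)} = L + \frac{10 L M}{11}$ ($m{\left(L,M \right)} = \frac{10 L}{11} M + L = \frac{10 L M}{11} + L = L + \frac{10 L M}{11}$)
$\sqrt{m{\left(-104,-173 \right)} + 38940} = \sqrt{\frac{1}{11} \left(-104\right) \left(11 + 10 \left(-173\right)\right) + 38940} = \sqrt{\frac{1}{11} \left(-104\right) \left(11 - 1730\right) + 38940} = \sqrt{\frac{1}{11} \left(-104\right) \left(-1719\right) + 38940} = \sqrt{\frac{178776}{11} + 38940} = \sqrt{\frac{607116}{11}} = \frac{2 \sqrt{1669569}}{11}$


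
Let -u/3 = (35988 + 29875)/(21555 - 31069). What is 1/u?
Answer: 9514/197589 ≈ 0.048150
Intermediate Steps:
u = 197589/9514 (u = -3*(35988 + 29875)/(21555 - 31069) = -197589/(-9514) = -197589*(-1)/9514 = -3*(-65863/9514) = 197589/9514 ≈ 20.768)
1/u = 1/(197589/9514) = 9514/197589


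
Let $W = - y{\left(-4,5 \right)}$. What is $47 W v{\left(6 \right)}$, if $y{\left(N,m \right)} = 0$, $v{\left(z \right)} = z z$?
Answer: $0$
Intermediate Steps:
$v{\left(z \right)} = z^{2}$
$W = 0$ ($W = \left(-1\right) 0 = 0$)
$47 W v{\left(6 \right)} = 47 \cdot 0 \cdot 6^{2} = 0 \cdot 36 = 0$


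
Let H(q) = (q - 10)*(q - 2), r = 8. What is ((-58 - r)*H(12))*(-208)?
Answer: 274560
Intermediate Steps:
H(q) = (-10 + q)*(-2 + q)
((-58 - r)*H(12))*(-208) = ((-58 - 1*8)*(20 + 12² - 12*12))*(-208) = ((-58 - 8)*(20 + 144 - 144))*(-208) = -66*20*(-208) = -1320*(-208) = 274560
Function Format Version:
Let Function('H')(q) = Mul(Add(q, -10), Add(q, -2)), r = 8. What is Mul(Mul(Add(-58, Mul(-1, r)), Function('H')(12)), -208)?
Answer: 274560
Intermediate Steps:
Function('H')(q) = Mul(Add(-10, q), Add(-2, q))
Mul(Mul(Add(-58, Mul(-1, r)), Function('H')(12)), -208) = Mul(Mul(Add(-58, Mul(-1, 8)), Add(20, Pow(12, 2), Mul(-12, 12))), -208) = Mul(Mul(Add(-58, -8), Add(20, 144, -144)), -208) = Mul(Mul(-66, 20), -208) = Mul(-1320, -208) = 274560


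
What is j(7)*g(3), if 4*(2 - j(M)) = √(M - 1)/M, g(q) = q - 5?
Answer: -4 + √6/14 ≈ -3.8250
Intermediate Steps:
g(q) = -5 + q
j(M) = 2 - √(-1 + M)/(4*M) (j(M) = 2 - √(M - 1)/(4*M) = 2 - √(-1 + M)/(4*M))
j(7)*g(3) = (2 - ¼*√(-1 + 7)/7)*(-5 + 3) = (2 - ¼*⅐*√6)*(-2) = (2 - √6/28)*(-2) = -4 + √6/14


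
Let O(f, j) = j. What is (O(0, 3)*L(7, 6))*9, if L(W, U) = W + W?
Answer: 378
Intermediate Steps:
L(W, U) = 2*W
(O(0, 3)*L(7, 6))*9 = (3*(2*7))*9 = (3*14)*9 = 42*9 = 378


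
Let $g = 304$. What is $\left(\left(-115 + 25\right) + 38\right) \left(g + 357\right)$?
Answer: $-34372$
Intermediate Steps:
$\left(\left(-115 + 25\right) + 38\right) \left(g + 357\right) = \left(\left(-115 + 25\right) + 38\right) \left(304 + 357\right) = \left(-90 + 38\right) 661 = \left(-52\right) 661 = -34372$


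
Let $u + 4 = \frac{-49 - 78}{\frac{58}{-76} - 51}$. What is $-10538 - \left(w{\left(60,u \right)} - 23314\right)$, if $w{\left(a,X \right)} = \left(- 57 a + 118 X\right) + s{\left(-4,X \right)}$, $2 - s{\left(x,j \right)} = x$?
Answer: $\frac{32204686}{1967} \approx 16372.0$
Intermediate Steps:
$s{\left(x,j \right)} = 2 - x$
$u = - \frac{3042}{1967}$ ($u = -4 + \frac{-49 - 78}{\frac{58}{-76} - 51} = -4 - \frac{127}{58 \left(- \frac{1}{76}\right) - 51} = -4 - \frac{127}{- \frac{29}{38} - 51} = -4 - \frac{127}{- \frac{1967}{38}} = -4 - - \frac{4826}{1967} = -4 + \frac{4826}{1967} = - \frac{3042}{1967} \approx -1.5465$)
$w{\left(a,X \right)} = 6 - 57 a + 118 X$ ($w{\left(a,X \right)} = \left(- 57 a + 118 X\right) + \left(2 - -4\right) = \left(- 57 a + 118 X\right) + \left(2 + 4\right) = \left(- 57 a + 118 X\right) + 6 = 6 - 57 a + 118 X$)
$-10538 - \left(w{\left(60,u \right)} - 23314\right) = -10538 - \left(\left(6 - 3420 + 118 \left(- \frac{3042}{1967}\right)\right) - 23314\right) = -10538 - \left(\left(6 - 3420 - \frac{358956}{1967}\right) - 23314\right) = -10538 - \left(- \frac{7074294}{1967} - 23314\right) = -10538 - - \frac{52932932}{1967} = -10538 + \frac{52932932}{1967} = \frac{32204686}{1967}$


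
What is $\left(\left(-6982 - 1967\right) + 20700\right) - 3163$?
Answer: $8588$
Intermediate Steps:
$\left(\left(-6982 - 1967\right) + 20700\right) - 3163 = \left(-8949 + 20700\right) - 3163 = 11751 - 3163 = 8588$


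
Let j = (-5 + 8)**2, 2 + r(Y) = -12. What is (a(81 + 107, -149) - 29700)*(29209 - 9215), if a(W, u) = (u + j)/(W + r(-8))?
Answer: -51663896180/87 ≈ -5.9384e+8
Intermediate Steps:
r(Y) = -14 (r(Y) = -2 - 12 = -14)
j = 9 (j = 3**2 = 9)
a(W, u) = (9 + u)/(-14 + W) (a(W, u) = (u + 9)/(W - 14) = (9 + u)/(-14 + W))
(a(81 + 107, -149) - 29700)*(29209 - 9215) = ((9 - 149)/(-14 + (81 + 107)) - 29700)*(29209 - 9215) = (-140/(-14 + 188) - 29700)*19994 = (-140/174 - 29700)*19994 = ((1/174)*(-140) - 29700)*19994 = (-70/87 - 29700)*19994 = -2583970/87*19994 = -51663896180/87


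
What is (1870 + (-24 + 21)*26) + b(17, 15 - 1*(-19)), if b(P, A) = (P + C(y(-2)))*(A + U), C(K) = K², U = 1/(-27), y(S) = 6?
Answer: 96985/27 ≈ 3592.0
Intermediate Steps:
U = -1/27 ≈ -0.037037
b(P, A) = (36 + P)*(-1/27 + A) (b(P, A) = (P + 6²)*(A - 1/27) = (P + 36)*(-1/27 + A) = (36 + P)*(-1/27 + A))
(1870 + (-24 + 21)*26) + b(17, 15 - 1*(-19)) = (1870 + (-24 + 21)*26) + (-4/3 + 36*(15 - 1*(-19)) - 1/27*17 + (15 - 1*(-19))*17) = (1870 - 3*26) + (-4/3 + 36*(15 + 19) - 17/27 + (15 + 19)*17) = (1870 - 78) + (-4/3 + 36*34 - 17/27 + 34*17) = 1792 + (-4/3 + 1224 - 17/27 + 578) = 1792 + 48601/27 = 96985/27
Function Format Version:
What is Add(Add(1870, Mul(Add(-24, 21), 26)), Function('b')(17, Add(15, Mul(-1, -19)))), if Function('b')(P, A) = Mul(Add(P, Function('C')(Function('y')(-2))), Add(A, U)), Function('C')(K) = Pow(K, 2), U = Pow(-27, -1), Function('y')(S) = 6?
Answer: Rational(96985, 27) ≈ 3592.0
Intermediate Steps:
U = Rational(-1, 27) ≈ -0.037037
Function('b')(P, A) = Mul(Add(36, P), Add(Rational(-1, 27), A)) (Function('b')(P, A) = Mul(Add(P, Pow(6, 2)), Add(A, Rational(-1, 27))) = Mul(Add(P, 36), Add(Rational(-1, 27), A)) = Mul(Add(36, P), Add(Rational(-1, 27), A)))
Add(Add(1870, Mul(Add(-24, 21), 26)), Function('b')(17, Add(15, Mul(-1, -19)))) = Add(Add(1870, Mul(Add(-24, 21), 26)), Add(Rational(-4, 3), Mul(36, Add(15, Mul(-1, -19))), Mul(Rational(-1, 27), 17), Mul(Add(15, Mul(-1, -19)), 17))) = Add(Add(1870, Mul(-3, 26)), Add(Rational(-4, 3), Mul(36, Add(15, 19)), Rational(-17, 27), Mul(Add(15, 19), 17))) = Add(Add(1870, -78), Add(Rational(-4, 3), Mul(36, 34), Rational(-17, 27), Mul(34, 17))) = Add(1792, Add(Rational(-4, 3), 1224, Rational(-17, 27), 578)) = Add(1792, Rational(48601, 27)) = Rational(96985, 27)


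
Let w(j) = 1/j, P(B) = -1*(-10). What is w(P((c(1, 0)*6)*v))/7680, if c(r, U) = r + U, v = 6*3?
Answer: 1/76800 ≈ 1.3021e-5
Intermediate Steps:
v = 18
c(r, U) = U + r
P(B) = 10
w(P((c(1, 0)*6)*v))/7680 = 1/(10*7680) = (1/10)*(1/7680) = 1/76800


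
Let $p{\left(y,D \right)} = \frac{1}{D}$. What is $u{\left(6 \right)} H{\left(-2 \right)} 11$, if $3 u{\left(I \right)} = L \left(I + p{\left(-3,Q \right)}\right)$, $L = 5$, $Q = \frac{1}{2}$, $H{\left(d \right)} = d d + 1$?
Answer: $\frac{2200}{3} \approx 733.33$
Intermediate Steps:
$H{\left(d \right)} = 1 + d^{2}$ ($H{\left(d \right)} = d^{2} + 1 = 1 + d^{2}$)
$Q = \frac{1}{2} \approx 0.5$
$u{\left(I \right)} = \frac{10}{3} + \frac{5 I}{3}$ ($u{\left(I \right)} = \frac{5 \left(I + \frac{1}{\frac{1}{2}}\right)}{3} = \frac{5 \left(I + 2\right)}{3} = \frac{5 \left(2 + I\right)}{3} = \frac{10 + 5 I}{3} = \frac{10}{3} + \frac{5 I}{3}$)
$u{\left(6 \right)} H{\left(-2 \right)} 11 = \left(\frac{10}{3} + \frac{5}{3} \cdot 6\right) \left(1 + \left(-2\right)^{2}\right) 11 = \left(\frac{10}{3} + 10\right) \left(1 + 4\right) 11 = \frac{40}{3} \cdot 5 \cdot 11 = \frac{200}{3} \cdot 11 = \frac{2200}{3}$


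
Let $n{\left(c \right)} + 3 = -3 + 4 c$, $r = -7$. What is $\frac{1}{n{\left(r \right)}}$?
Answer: $- \frac{1}{34} \approx -0.029412$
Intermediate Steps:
$n{\left(c \right)} = -6 + 4 c$ ($n{\left(c \right)} = -3 + \left(-3 + 4 c\right) = -6 + 4 c$)
$\frac{1}{n{\left(r \right)}} = \frac{1}{-6 + 4 \left(-7\right)} = \frac{1}{-6 - 28} = \frac{1}{-34} = - \frac{1}{34}$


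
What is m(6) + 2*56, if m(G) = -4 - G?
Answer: 102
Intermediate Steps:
m(6) + 2*56 = (-4 - 1*6) + 2*56 = (-4 - 6) + 112 = -10 + 112 = 102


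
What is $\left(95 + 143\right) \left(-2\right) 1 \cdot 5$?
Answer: $-2380$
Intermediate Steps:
$\left(95 + 143\right) \left(-2\right) 1 \cdot 5 = 238 \left(\left(-2\right) 5\right) = 238 \left(-10\right) = -2380$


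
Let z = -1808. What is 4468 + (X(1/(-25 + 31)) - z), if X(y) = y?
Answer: 37657/6 ≈ 6276.2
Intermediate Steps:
4468 + (X(1/(-25 + 31)) - z) = 4468 + (1/(-25 + 31) - 1*(-1808)) = 4468 + (1/6 + 1808) = 4468 + 10849/6 = 37657/6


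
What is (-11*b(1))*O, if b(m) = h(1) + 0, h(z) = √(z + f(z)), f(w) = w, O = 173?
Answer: -1903*√2 ≈ -2691.3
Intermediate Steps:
h(z) = √2*√z (h(z) = √(z + z) = √(2*z) = √2*√z)
b(m) = √2 (b(m) = √2*√1 + 0 = √2*1 + 0 = √2 + 0 = √2)
(-11*b(1))*O = -11*√2*173 = -1903*√2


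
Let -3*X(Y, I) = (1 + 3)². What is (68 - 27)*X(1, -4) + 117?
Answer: -305/3 ≈ -101.67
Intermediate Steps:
X(Y, I) = -16/3 (X(Y, I) = -(1 + 3)²/3 = -⅓*4² = -⅓*16 = -16/3)
(68 - 27)*X(1, -4) + 117 = (68 - 27)*(-16/3) + 117 = 41*(-16/3) + 117 = -656/3 + 117 = -305/3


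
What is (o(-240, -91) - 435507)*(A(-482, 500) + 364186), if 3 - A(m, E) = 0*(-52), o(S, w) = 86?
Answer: -158575538569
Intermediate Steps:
A(m, E) = 3 (A(m, E) = 3 - 0*(-52) = 3 - 1*0 = 3 + 0 = 3)
(o(-240, -91) - 435507)*(A(-482, 500) + 364186) = (86 - 435507)*(3 + 364186) = -435421*364189 = -158575538569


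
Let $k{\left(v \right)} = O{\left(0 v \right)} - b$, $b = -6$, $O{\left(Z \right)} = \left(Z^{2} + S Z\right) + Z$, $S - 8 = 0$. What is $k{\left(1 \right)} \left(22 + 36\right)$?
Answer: $348$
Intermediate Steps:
$S = 8$ ($S = 8 + 0 = 8$)
$O{\left(Z \right)} = Z^{2} + 9 Z$ ($O{\left(Z \right)} = \left(Z^{2} + 8 Z\right) + Z = Z^{2} + 9 Z$)
$k{\left(v \right)} = 6$ ($k{\left(v \right)} = 0 v \left(9 + 0 v\right) - -6 = 0 \left(9 + 0\right) + 6 = 0 \cdot 9 + 6 = 0 + 6 = 6$)
$k{\left(1 \right)} \left(22 + 36\right) = 6 \left(22 + 36\right) = 6 \cdot 58 = 348$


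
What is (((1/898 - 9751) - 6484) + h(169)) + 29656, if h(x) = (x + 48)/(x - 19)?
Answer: 452000929/33675 ≈ 13422.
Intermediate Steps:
h(x) = (48 + x)/(-19 + x)
(((1/898 - 9751) - 6484) + h(169)) + 29656 = (((1/898 - 9751) - 6484) + (48 + 169)/(-19 + 169)) + 29656 = (((1/898 - 9751) - 6484) + 217/150) + 29656 = ((-8756397/898 - 6484) + (1/150)*217) + 29656 = (-14579029/898 + 217/150) + 29656 = -546664871/33675 + 29656 = 452000929/33675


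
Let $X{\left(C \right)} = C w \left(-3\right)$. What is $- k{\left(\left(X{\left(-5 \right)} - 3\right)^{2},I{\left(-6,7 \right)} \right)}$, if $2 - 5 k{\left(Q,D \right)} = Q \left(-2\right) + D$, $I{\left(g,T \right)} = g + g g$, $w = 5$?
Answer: $-2068$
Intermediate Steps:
$X{\left(C \right)} = - 15 C$ ($X{\left(C \right)} = C 5 \left(-3\right) = 5 C \left(-3\right) = - 15 C$)
$I{\left(g,T \right)} = g + g^{2}$
$k{\left(Q,D \right)} = \frac{2}{5} - \frac{D}{5} + \frac{2 Q}{5}$ ($k{\left(Q,D \right)} = \frac{2}{5} - \frac{Q \left(-2\right) + D}{5} = \frac{2}{5} - \frac{- 2 Q + D}{5} = \frac{2}{5} - \frac{D - 2 Q}{5} = \frac{2}{5} - \left(- \frac{2 Q}{5} + \frac{D}{5}\right) = \frac{2}{5} - \frac{D}{5} + \frac{2 Q}{5}$)
$- k{\left(\left(X{\left(-5 \right)} - 3\right)^{2},I{\left(-6,7 \right)} \right)} = - (\frac{2}{5} - \frac{\left(-6\right) \left(1 - 6\right)}{5} + \frac{2 \left(\left(-15\right) \left(-5\right) - 3\right)^{2}}{5}) = - (\frac{2}{5} - \frac{\left(-6\right) \left(-5\right)}{5} + \frac{2 \left(75 - 3\right)^{2}}{5}) = - (\frac{2}{5} - 6 + \frac{2 \cdot 72^{2}}{5}) = - (\frac{2}{5} - 6 + \frac{2}{5} \cdot 5184) = - (\frac{2}{5} - 6 + \frac{10368}{5}) = \left(-1\right) 2068 = -2068$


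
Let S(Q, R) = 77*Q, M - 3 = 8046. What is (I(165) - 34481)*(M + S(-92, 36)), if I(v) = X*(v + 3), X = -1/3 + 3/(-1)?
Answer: -33814565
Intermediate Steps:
M = 8049 (M = 3 + 8046 = 8049)
X = -10/3 (X = -1*1/3 + 3*(-1) = -1/3 - 3 = -10/3 ≈ -3.3333)
I(v) = -10 - 10*v/3 (I(v) = -10*(v + 3)/3 = -10*(3 + v)/3 = -10 - 10*v/3)
(I(165) - 34481)*(M + S(-92, 36)) = ((-10 - 10/3*165) - 34481)*(8049 + 77*(-92)) = ((-10 - 550) - 34481)*(8049 - 7084) = (-560 - 34481)*965 = -35041*965 = -33814565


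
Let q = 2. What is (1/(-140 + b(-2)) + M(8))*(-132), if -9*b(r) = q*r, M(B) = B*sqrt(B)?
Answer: 297/314 - 2112*sqrt(2) ≈ -2985.9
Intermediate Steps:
M(B) = B**(3/2)
b(r) = -2*r/9
(1/(-140 + b(-2)) + M(8))*(-132) = (1/(-140 - 2/9*(-2)) + 8**(3/2))*(-132) = (1/(-140 + 4/9) + 16*sqrt(2))*(-132) = (1/(-1256/9) + 16*sqrt(2))*(-132) = (-9/1256 + 16*sqrt(2))*(-132) = 297/314 - 2112*sqrt(2)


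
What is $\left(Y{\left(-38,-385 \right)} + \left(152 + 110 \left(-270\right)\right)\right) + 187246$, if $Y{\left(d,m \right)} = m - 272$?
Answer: $157041$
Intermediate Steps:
$Y{\left(d,m \right)} = -272 + m$
$\left(Y{\left(-38,-385 \right)} + \left(152 + 110 \left(-270\right)\right)\right) + 187246 = \left(\left(-272 - 385\right) + \left(152 + 110 \left(-270\right)\right)\right) + 187246 = \left(-657 + \left(152 - 29700\right)\right) + 187246 = \left(-657 - 29548\right) + 187246 = -30205 + 187246 = 157041$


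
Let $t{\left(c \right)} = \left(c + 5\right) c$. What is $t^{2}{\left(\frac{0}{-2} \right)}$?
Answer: $0$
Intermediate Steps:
$t{\left(c \right)} = c \left(5 + c\right)$ ($t{\left(c \right)} = \left(5 + c\right) c = c \left(5 + c\right)$)
$t^{2}{\left(\frac{0}{-2} \right)} = \left(\frac{0}{-2} \left(5 + \frac{0}{-2}\right)\right)^{2} = \left(0 \left(- \frac{1}{2}\right) \left(5 + 0 \left(- \frac{1}{2}\right)\right)\right)^{2} = \left(0 \left(5 + 0\right)\right)^{2} = \left(0 \cdot 5\right)^{2} = 0^{2} = 0$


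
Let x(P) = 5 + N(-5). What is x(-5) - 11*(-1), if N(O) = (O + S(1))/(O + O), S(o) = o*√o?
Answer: 82/5 ≈ 16.400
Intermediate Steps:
S(o) = o^(3/2)
N(O) = (1 + O)/(2*O) (N(O) = (O + 1^(3/2))/(O + O) = (O + 1)/((2*O)) = (1 + O)*(1/(2*O)) = (1 + O)/(2*O))
x(P) = 27/5 (x(P) = 5 + (½)*(1 - 5)/(-5) = 5 + (½)*(-⅕)*(-4) = 5 + ⅖ = 27/5)
x(-5) - 11*(-1) = 27/5 - 11*(-1) = 27/5 + 11 = 82/5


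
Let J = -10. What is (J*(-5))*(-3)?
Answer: -150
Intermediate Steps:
(J*(-5))*(-3) = -10*(-5)*(-3) = 50*(-3) = -150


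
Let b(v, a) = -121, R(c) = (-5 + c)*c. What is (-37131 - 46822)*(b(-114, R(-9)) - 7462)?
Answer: 636615599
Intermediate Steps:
R(c) = c*(-5 + c)
(-37131 - 46822)*(b(-114, R(-9)) - 7462) = (-37131 - 46822)*(-121 - 7462) = -83953*(-7583) = 636615599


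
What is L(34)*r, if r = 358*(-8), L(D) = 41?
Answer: -117424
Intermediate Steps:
r = -2864
L(34)*r = 41*(-2864) = -117424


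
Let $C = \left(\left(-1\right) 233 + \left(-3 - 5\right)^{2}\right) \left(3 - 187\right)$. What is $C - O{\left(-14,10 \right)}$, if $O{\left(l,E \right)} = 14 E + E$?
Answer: $30946$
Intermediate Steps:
$O{\left(l,E \right)} = 15 E$
$C = 31096$ ($C = \left(-233 + \left(-8\right)^{2}\right) \left(-184\right) = \left(-233 + 64\right) \left(-184\right) = \left(-169\right) \left(-184\right) = 31096$)
$C - O{\left(-14,10 \right)} = 31096 - 15 \cdot 10 = 31096 - 150 = 30946$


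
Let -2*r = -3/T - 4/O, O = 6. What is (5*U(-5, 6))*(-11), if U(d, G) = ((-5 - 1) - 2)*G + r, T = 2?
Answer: 30965/12 ≈ 2580.4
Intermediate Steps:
r = 13/12 (r = -(-3/2 - 4/6)/2 = -(-3*½ - 4*⅙)/2 = -(-3/2 - ⅔)/2 = -½*(-13/6) = 13/12 ≈ 1.0833)
U(d, G) = 13/12 - 8*G (U(d, G) = ((-5 - 1) - 2)*G + 13/12 = (-6 - 2)*G + 13/12 = -8*G + 13/12 = 13/12 - 8*G)
(5*U(-5, 6))*(-11) = (5*(13/12 - 8*6))*(-11) = (5*(13/12 - 48))*(-11) = (5*(-563/12))*(-11) = -2815/12*(-11) = 30965/12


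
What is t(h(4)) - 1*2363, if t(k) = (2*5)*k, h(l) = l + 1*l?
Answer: -2283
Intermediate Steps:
h(l) = 2*l (h(l) = l + l = 2*l)
t(k) = 10*k
t(h(4)) - 1*2363 = 10*(2*4) - 1*2363 = 10*8 - 2363 = 80 - 2363 = -2283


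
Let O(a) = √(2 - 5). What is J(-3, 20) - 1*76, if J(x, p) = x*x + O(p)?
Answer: -67 + I*√3 ≈ -67.0 + 1.732*I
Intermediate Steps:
O(a) = I*√3 (O(a) = √(-3) = I*√3)
J(x, p) = x² + I*√3 (J(x, p) = x*x + I*√3 = x² + I*√3)
J(-3, 20) - 1*76 = ((-3)² + I*√3) - 1*76 = (9 + I*√3) - 76 = -67 + I*√3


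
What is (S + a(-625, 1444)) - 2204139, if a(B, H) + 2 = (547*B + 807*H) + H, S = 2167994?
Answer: 788730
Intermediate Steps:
a(B, H) = -2 + 547*B + 808*H (a(B, H) = -2 + ((547*B + 807*H) + H) = -2 + (547*B + 808*H) = -2 + 547*B + 808*H)
(S + a(-625, 1444)) - 2204139 = (2167994 + (-2 + 547*(-625) + 808*1444)) - 2204139 = (2167994 + (-2 - 341875 + 1166752)) - 2204139 = (2167994 + 824875) - 2204139 = 2992869 - 2204139 = 788730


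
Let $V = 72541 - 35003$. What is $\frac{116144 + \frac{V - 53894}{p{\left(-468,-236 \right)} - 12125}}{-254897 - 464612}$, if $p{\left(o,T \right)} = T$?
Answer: $- \frac{30546220}{189230867} \approx -0.16142$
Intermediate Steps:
$V = 37538$ ($V = 72541 - 35003 = 37538$)
$\frac{116144 + \frac{V - 53894}{p{\left(-468,-236 \right)} - 12125}}{-254897 - 464612} = \frac{116144 + \frac{37538 - 53894}{-236 - 12125}}{-254897 - 464612} = \frac{116144 - \frac{16356}{-12361}}{-719509} = \left(116144 - - \frac{348}{263}\right) \left(- \frac{1}{719509}\right) = \left(116144 + \frac{348}{263}\right) \left(- \frac{1}{719509}\right) = \frac{30546220}{263} \left(- \frac{1}{719509}\right) = - \frac{30546220}{189230867}$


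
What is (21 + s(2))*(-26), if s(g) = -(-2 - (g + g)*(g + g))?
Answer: -1014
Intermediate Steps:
s(g) = 2 + 4*g² (s(g) = -(-2 - 2*g*2*g) = -(-2 - 4*g²) = 2 + 4*g²)
(21 + s(2))*(-26) = (21 + (2 + 4*2²))*(-26) = (21 + (2 + 4*4))*(-26) = (21 + (2 + 16))*(-26) = (21 + 18)*(-26) = 39*(-26) = -1014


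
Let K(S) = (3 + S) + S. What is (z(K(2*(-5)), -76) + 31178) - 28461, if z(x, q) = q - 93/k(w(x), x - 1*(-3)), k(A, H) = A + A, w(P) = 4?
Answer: 21035/8 ≈ 2629.4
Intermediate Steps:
k(A, H) = 2*A
K(S) = 3 + 2*S
z(x, q) = -93/8 + q (z(x, q) = q - 93/(2*4) = q - 93/8 = -93/8 + q)
(z(K(2*(-5)), -76) + 31178) - 28461 = ((-93/8 - 76) + 31178) - 28461 = (-701/8 + 31178) - 28461 = 248723/8 - 28461 = 21035/8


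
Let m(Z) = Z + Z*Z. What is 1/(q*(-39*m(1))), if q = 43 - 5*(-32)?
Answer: -1/15834 ≈ -6.3155e-5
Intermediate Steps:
m(Z) = Z + Z²
q = 203 (q = 43 + 160 = 203)
1/(q*(-39*m(1))) = 1/(203*(-39*(1 + 1))) = 1/(203*(-39*2)) = 1/(203*(-78)) = 1/(-15834) = -1/15834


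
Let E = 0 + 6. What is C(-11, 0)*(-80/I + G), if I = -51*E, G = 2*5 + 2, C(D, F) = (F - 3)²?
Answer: 1876/17 ≈ 110.35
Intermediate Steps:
C(D, F) = (-3 + F)²
G = 12 (G = 10 + 2 = 12)
E = 6
I = -306 (I = -51*6 = -306)
C(-11, 0)*(-80/I + G) = (-3 + 0)²*(-80/(-306) + 12) = (-3)²*(-80*(-1/306) + 12) = 9*(40/153 + 12) = 9*(1876/153) = 1876/17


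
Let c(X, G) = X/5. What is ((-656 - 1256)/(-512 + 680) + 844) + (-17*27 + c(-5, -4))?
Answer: 7825/21 ≈ 372.62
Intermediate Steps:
c(X, G) = X/5 (c(X, G) = X*(⅕) = X/5)
((-656 - 1256)/(-512 + 680) + 844) + (-17*27 + c(-5, -4)) = ((-656 - 1256)/(-512 + 680) + 844) + (-17*27 + (⅕)*(-5)) = (-1912/168 + 844) + (-459 - 1) = (-1912*1/168 + 844) - 460 = (-239/21 + 844) - 460 = 17485/21 - 460 = 7825/21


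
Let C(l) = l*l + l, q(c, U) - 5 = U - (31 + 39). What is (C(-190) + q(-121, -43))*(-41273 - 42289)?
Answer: -2991686724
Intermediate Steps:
q(c, U) = -65 + U (q(c, U) = 5 + (U - (31 + 39)) = 5 + (U - 1*70) = 5 + (U - 70) = 5 + (-70 + U) = -65 + U)
C(l) = l + l² (C(l) = l² + l = l + l²)
(C(-190) + q(-121, -43))*(-41273 - 42289) = (-190*(1 - 190) + (-65 - 43))*(-41273 - 42289) = (-190*(-189) - 108)*(-83562) = (35910 - 108)*(-83562) = 35802*(-83562) = -2991686724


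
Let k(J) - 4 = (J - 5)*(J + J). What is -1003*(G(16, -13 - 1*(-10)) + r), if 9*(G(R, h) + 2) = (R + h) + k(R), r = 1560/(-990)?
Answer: -1238705/33 ≈ -37537.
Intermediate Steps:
k(J) = 4 + 2*J*(-5 + J) (k(J) = 4 + (J - 5)*(J + J) = 4 + (-5 + J)*(2*J) = 4 + 2*J*(-5 + J))
r = -52/33 (r = 1560*(-1/990) = -52/33 ≈ -1.5758)
G(R, h) = -14/9 - R + h/9 + 2*R**2/9 (G(R, h) = -2 + ((R + h) + (4 - 10*R + 2*R**2))/9 = -2 + (4 + h - 9*R + 2*R**2)/9 = -2 + (4/9 - R + h/9 + 2*R**2/9) = -14/9 - R + h/9 + 2*R**2/9)
-1003*(G(16, -13 - 1*(-10)) + r) = -1003*((-14/9 - 1*16 + (-13 - 1*(-10))/9 + (2/9)*16**2) - 52/33) = -1003*((-14/9 - 16 + (-13 + 10)/9 + (2/9)*256) - 52/33) = -1003*((-14/9 - 16 + (1/9)*(-3) + 512/9) - 52/33) = -1003*((-14/9 - 16 - 1/3 + 512/9) - 52/33) = -1003*(39 - 52/33) = -1003*1235/33 = -1238705/33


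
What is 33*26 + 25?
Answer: 883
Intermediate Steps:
33*26 + 25 = 858 + 25 = 883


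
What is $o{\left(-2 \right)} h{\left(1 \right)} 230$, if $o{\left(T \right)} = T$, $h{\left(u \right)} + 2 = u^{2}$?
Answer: $460$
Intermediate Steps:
$h{\left(u \right)} = -2 + u^{2}$
$o{\left(-2 \right)} h{\left(1 \right)} 230 = - 2 \left(-2 + 1^{2}\right) 230 = - 2 \left(-2 + 1\right) 230 = \left(-2\right) \left(-1\right) 230 = 2 \cdot 230 = 460$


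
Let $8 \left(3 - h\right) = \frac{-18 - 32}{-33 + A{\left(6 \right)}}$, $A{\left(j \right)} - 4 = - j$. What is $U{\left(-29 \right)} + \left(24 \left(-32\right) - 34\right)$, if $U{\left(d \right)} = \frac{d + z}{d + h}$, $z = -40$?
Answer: $- \frac{585934}{733} \approx -799.36$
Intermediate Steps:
$A{\left(j \right)} = 4 - j$
$h = \frac{79}{28}$ ($h = 3 - \frac{\left(-18 - 32\right) \frac{1}{-33 + \left(4 - 6\right)}}{8} = 3 - \frac{\left(-50\right) \frac{1}{-33 + \left(4 - 6\right)}}{8} = 3 - \frac{\left(-50\right) \frac{1}{-33 - 2}}{8} = 3 - \frac{\left(-50\right) \frac{1}{-35}}{8} = 3 - \frac{\left(-50\right) \left(- \frac{1}{35}\right)}{8} = 3 - \frac{5}{28} = \frac{79}{28} \approx 2.8214$)
$U{\left(d \right)} = \frac{-40 + d}{\frac{79}{28} + d}$ ($U{\left(d \right)} = \frac{d - 40}{d + \frac{79}{28}} = \frac{-40 + d}{\frac{79}{28} + d}$)
$U{\left(-29 \right)} + \left(24 \left(-32\right) - 34\right) = \frac{28 \left(-40 - 29\right)}{79 + 28 \left(-29\right)} + \left(24 \left(-32\right) - 34\right) = 28 \frac{1}{79 - 812} \left(-69\right) - 802 = 28 \frac{1}{-733} \left(-69\right) - 802 = 28 \left(- \frac{1}{733}\right) \left(-69\right) - 802 = \frac{1932}{733} - 802 = - \frac{585934}{733}$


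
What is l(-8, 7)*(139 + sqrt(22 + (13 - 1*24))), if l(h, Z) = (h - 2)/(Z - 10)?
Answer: 1390/3 + 10*sqrt(11)/3 ≈ 474.39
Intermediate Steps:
l(h, Z) = (-2 + h)/(-10 + Z)
l(-8, 7)*(139 + sqrt(22 + (13 - 1*24))) = ((-2 - 8)/(-10 + 7))*(139 + sqrt(22 + (13 - 1*24))) = (-10/(-3))*(139 + sqrt(22 + (13 - 24))) = (-1/3*(-10))*(139 + sqrt(22 - 11)) = 10*(139 + sqrt(11))/3 = 1390/3 + 10*sqrt(11)/3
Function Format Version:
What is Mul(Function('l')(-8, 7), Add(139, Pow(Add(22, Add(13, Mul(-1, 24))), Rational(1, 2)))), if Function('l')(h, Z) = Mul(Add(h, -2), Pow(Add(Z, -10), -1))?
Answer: Add(Rational(1390, 3), Mul(Rational(10, 3), Pow(11, Rational(1, 2)))) ≈ 474.39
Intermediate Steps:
Function('l')(h, Z) = Mul(Pow(Add(-10, Z), -1), Add(-2, h)) (Function('l')(h, Z) = Mul(Add(-2, h), Pow(Add(-10, Z), -1)) = Mul(Pow(Add(-10, Z), -1), Add(-2, h)))
Mul(Function('l')(-8, 7), Add(139, Pow(Add(22, Add(13, Mul(-1, 24))), Rational(1, 2)))) = Mul(Mul(Pow(Add(-10, 7), -1), Add(-2, -8)), Add(139, Pow(Add(22, Add(13, Mul(-1, 24))), Rational(1, 2)))) = Mul(Mul(Pow(-3, -1), -10), Add(139, Pow(Add(22, Add(13, -24)), Rational(1, 2)))) = Mul(Mul(Rational(-1, 3), -10), Add(139, Pow(Add(22, -11), Rational(1, 2)))) = Mul(Rational(10, 3), Add(139, Pow(11, Rational(1, 2)))) = Add(Rational(1390, 3), Mul(Rational(10, 3), Pow(11, Rational(1, 2))))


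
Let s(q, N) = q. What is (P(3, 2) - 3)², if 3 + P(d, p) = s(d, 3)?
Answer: 9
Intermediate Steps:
P(d, p) = -3 + d
(P(3, 2) - 3)² = ((-3 + 3) - 3)² = (0 - 3)² = (-3)² = 9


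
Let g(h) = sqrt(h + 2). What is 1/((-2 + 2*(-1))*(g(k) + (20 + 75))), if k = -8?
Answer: I/(4*(sqrt(6) - 95*I)) ≈ -0.0026298 + 6.7808e-5*I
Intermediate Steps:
g(h) = sqrt(2 + h)
1/((-2 + 2*(-1))*(g(k) + (20 + 75))) = 1/((-2 + 2*(-1))*(sqrt(2 - 8) + (20 + 75))) = 1/((-2 - 2)*(sqrt(-6) + 95)) = 1/(-4*(I*sqrt(6) + 95)) = 1/(-4*(95 + I*sqrt(6))) = 1/(-380 - 4*I*sqrt(6))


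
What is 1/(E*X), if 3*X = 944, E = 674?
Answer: 3/636256 ≈ 4.7151e-6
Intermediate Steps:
X = 944/3 (X = (1/3)*944 = 944/3 ≈ 314.67)
1/(E*X) = 1/(674*(944/3)) = 1/(636256/3) = 3/636256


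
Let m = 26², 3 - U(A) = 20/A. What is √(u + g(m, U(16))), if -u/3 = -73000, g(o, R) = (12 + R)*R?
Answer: √3504385/4 ≈ 468.00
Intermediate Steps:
U(A) = 3 - 20/A
m = 676
g(o, R) = R*(12 + R)
u = 219000 (u = -3*(-73000) = 219000)
√(u + g(m, U(16))) = √(219000 + (3 - 20/16)*(12 + (3 - 20/16))) = √(219000 + (3 - 20*1/16)*(12 + (3 - 20*1/16))) = √(219000 + (3 - 5/4)*(12 + (3 - 5/4))) = √(219000 + 7*(12 + 7/4)/4) = √(219000 + (7/4)*(55/4)) = √(219000 + 385/16) = √(3504385/16) = √3504385/4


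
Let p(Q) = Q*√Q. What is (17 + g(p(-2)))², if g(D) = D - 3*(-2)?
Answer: 521 - 92*I*√2 ≈ 521.0 - 130.11*I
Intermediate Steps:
p(Q) = Q^(3/2)
g(D) = 6 + D (g(D) = D + 6 = 6 + D)
(17 + g(p(-2)))² = (17 + (6 + (-2)^(3/2)))² = (17 + (6 - 2*I*√2))² = (23 - 2*I*√2)²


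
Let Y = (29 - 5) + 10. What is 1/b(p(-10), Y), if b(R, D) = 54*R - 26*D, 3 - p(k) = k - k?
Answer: -1/722 ≈ -0.0013850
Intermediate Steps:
p(k) = 3 (p(k) = 3 - (k - k) = 3 - 1*0 = 3 + 0 = 3)
Y = 34 (Y = 24 + 10 = 34)
b(R, D) = -26*D + 54*R
1/b(p(-10), Y) = 1/(-26*34 + 54*3) = 1/(-884 + 162) = 1/(-722) = -1/722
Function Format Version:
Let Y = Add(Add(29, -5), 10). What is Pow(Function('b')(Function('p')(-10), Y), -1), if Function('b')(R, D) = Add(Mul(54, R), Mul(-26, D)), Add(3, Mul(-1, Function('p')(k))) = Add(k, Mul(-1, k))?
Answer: Rational(-1, 722) ≈ -0.0013850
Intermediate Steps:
Function('p')(k) = 3 (Function('p')(k) = Add(3, Mul(-1, Add(k, Mul(-1, k)))) = Add(3, Mul(-1, 0)) = Add(3, 0) = 3)
Y = 34 (Y = Add(24, 10) = 34)
Function('b')(R, D) = Add(Mul(-26, D), Mul(54, R))
Pow(Function('b')(Function('p')(-10), Y), -1) = Pow(Add(Mul(-26, 34), Mul(54, 3)), -1) = Pow(Add(-884, 162), -1) = Pow(-722, -1) = Rational(-1, 722)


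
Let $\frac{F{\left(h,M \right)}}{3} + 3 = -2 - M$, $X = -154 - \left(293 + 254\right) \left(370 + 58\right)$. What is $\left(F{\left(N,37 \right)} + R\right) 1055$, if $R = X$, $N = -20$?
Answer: $-247287780$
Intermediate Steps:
$X = -234270$ ($X = -154 - 547 \cdot 428 = -154 - 234116 = -234270$)
$F{\left(h,M \right)} = -15 - 3 M$ ($F{\left(h,M \right)} = -9 + 3 \left(-2 - M\right) = -9 - \left(6 + 3 M\right) = -15 - 3 M$)
$R = -234270$
$\left(F{\left(N,37 \right)} + R\right) 1055 = \left(\left(-15 - 111\right) - 234270\right) 1055 = \left(-126 - 234270\right) 1055 = \left(-234396\right) 1055 = -247287780$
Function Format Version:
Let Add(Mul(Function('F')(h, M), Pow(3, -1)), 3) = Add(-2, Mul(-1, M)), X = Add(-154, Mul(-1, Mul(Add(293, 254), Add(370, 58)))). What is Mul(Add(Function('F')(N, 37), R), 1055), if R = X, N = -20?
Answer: -247287780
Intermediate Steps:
X = -234270 (X = Add(-154, Mul(-1, Mul(547, 428))) = Add(-154, Mul(-1, 234116)) = Add(-154, -234116) = -234270)
Function('F')(h, M) = Add(-15, Mul(-3, M)) (Function('F')(h, M) = Add(-9, Mul(3, Add(-2, Mul(-1, M)))) = Add(-9, Add(-6, Mul(-3, M))) = Add(-15, Mul(-3, M)))
R = -234270
Mul(Add(Function('F')(N, 37), R), 1055) = Mul(Add(Add(-15, Mul(-3, 37)), -234270), 1055) = Mul(Add(Add(-15, -111), -234270), 1055) = Mul(Add(-126, -234270), 1055) = Mul(-234396, 1055) = -247287780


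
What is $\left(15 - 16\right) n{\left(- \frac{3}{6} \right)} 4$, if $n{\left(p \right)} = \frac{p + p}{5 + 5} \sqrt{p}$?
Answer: $\frac{i \sqrt{2}}{5} \approx 0.28284 i$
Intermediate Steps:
$n{\left(p \right)} = \frac{p^{\frac{3}{2}}}{5}$ ($n{\left(p \right)} = \frac{2 p}{10} \sqrt{p} = 2 p \frac{1}{10} \sqrt{p} = \frac{p}{5} \sqrt{p} = \frac{p^{\frac{3}{2}}}{5}$)
$\left(15 - 16\right) n{\left(- \frac{3}{6} \right)} 4 = \left(15 - 16\right) \frac{\left(- \frac{3}{6}\right)^{\frac{3}{2}}}{5} \cdot 4 = - \frac{\left(\left(-3\right) \frac{1}{6}\right)^{\frac{3}{2}}}{5} \cdot 4 = - \frac{\left(- \frac{1}{2}\right)^{\frac{3}{2}}}{5} \cdot 4 = - \frac{\left(- \frac{1}{4}\right) i \sqrt{2}}{5} \cdot 4 = - - \frac{i \sqrt{2}}{20} \cdot 4 = - \frac{\left(-1\right) i \sqrt{2}}{5} = \frac{i \sqrt{2}}{5}$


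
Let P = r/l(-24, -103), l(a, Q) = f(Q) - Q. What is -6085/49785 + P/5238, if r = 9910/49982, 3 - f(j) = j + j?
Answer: -16568096485699/135553574739024 ≈ -0.12223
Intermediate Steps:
f(j) = 3 - 2*j (f(j) = 3 - (j + j) = 3 - 2*j)
r = 4955/24991 (r = 9910*(1/49982) = 4955/24991 ≈ 0.19827)
l(a, Q) = 3 - 3*Q (l(a, Q) = (3 - 2*Q) - Q = 3 - 3*Q)
P = 4955/7797192 (P = 4955/(24991*(3 - 3*(-103))) = 4955/(24991*(3 + 309)) = (4955/24991)/312 = (4955/24991)*(1/312) = 4955/7797192 ≈ 0.00063549)
-6085/49785 + P/5238 = -6085/49785 + (4955/7797192)/5238 = -6085*1/49785 + (4955/7797192)*(1/5238) = -1217/9957 + 4955/40841691696 = -16568096485699/135553574739024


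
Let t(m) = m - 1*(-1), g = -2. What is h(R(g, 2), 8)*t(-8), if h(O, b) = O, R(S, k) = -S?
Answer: -14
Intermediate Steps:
t(m) = 1 + m (t(m) = m + 1 = 1 + m)
h(R(g, 2), 8)*t(-8) = (-1*(-2))*(1 - 8) = 2*(-7) = -14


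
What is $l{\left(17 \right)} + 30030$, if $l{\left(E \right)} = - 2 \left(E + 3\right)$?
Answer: $29990$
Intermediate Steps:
$l{\left(E \right)} = -6 - 2 E$ ($l{\left(E \right)} = - 2 \left(3 + E\right) = -6 - 2 E$)
$l{\left(17 \right)} + 30030 = \left(-6 - 34\right) + 30030 = -40 + 30030 = 29990$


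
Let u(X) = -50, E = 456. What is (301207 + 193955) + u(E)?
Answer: 495112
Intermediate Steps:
(301207 + 193955) + u(E) = (301207 + 193955) - 50 = 495162 - 50 = 495112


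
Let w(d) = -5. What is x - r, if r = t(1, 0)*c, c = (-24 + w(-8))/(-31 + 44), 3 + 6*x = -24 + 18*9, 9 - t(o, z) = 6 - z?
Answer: 759/26 ≈ 29.192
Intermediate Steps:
t(o, z) = 3 + z (t(o, z) = 9 - (6 - z) = 9 + (-6 + z) = 3 + z)
x = 45/2 (x = -½ + (-24 + 18*9)/6 = -½ + (-24 + 162)/6 = -½ + (⅙)*138 = -½ + 23 = 45/2 ≈ 22.500)
c = -29/13 (c = (-24 - 5)/(-31 + 44) = -29/13 ≈ -2.2308)
r = -87/13 (r = (3 + 0)*(-29/13) = 3*(-29/13) = -87/13 ≈ -6.6923)
x - r = 45/2 - 1*(-87/13) = 45/2 + 87/13 = 759/26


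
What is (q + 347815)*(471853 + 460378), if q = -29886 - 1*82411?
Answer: 219557180658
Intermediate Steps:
q = -112297 (q = -29886 - 82411 = -112297)
(q + 347815)*(471853 + 460378) = (-112297 + 347815)*(471853 + 460378) = 235518*932231 = 219557180658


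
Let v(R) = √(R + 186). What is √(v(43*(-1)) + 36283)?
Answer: √(36283 + √143) ≈ 190.51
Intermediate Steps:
v(R) = √(186 + R)
√(v(43*(-1)) + 36283) = √(√(186 + 43*(-1)) + 36283) = √(√(186 - 43) + 36283) = √(√143 + 36283) = √(36283 + √143)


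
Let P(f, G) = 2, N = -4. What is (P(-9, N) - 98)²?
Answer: 9216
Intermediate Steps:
(P(-9, N) - 98)² = (2 - 98)² = (-96)² = 9216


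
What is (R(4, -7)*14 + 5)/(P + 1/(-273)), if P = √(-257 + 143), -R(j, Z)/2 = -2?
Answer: -16653/8496307 - 4546269*I*√114/8496307 ≈ -0.00196 - 5.7132*I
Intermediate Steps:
R(j, Z) = 4 (R(j, Z) = -2*(-2) = 4)
P = I*√114 (P = √(-114) = I*√114 ≈ 10.677*I)
(R(4, -7)*14 + 5)/(P + 1/(-273)) = (4*14 + 5)/(I*√114 + 1/(-273)) = (56 + 5)/(I*√114 - 1/273) = 61/(-1/273 + I*√114)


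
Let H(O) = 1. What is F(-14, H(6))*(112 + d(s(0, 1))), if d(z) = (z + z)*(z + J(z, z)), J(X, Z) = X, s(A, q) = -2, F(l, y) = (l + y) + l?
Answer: -3456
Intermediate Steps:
F(l, y) = y + 2*l
d(z) = 4*z² (d(z) = (z + z)*(z + z) = (2*z)*(2*z) = 4*z²)
F(-14, H(6))*(112 + d(s(0, 1))) = (1 + 2*(-14))*(112 + 4*(-2)²) = (1 - 28)*(112 + 4*4) = -27*(112 + 16) = -27*128 = -3456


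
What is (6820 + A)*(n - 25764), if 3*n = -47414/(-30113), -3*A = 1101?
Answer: -5006337597882/30113 ≈ -1.6625e+8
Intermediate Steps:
A = -367 (A = -1/3*1101 = -367)
n = 47414/90339 (n = (-47414/(-30113))/3 = (-47414*(-1/30113))/3 = (1/3)*(47414/30113) = 47414/90339 ≈ 0.52485)
(6820 + A)*(n - 25764) = (6820 - 367)*(47414/90339 - 25764) = 6453*(-2327446582/90339) = -5006337597882/30113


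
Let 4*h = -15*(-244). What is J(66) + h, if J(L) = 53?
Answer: 968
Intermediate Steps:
h = 915 (h = (-15*(-244))/4 = (¼)*3660 = 915)
J(66) + h = 53 + 915 = 968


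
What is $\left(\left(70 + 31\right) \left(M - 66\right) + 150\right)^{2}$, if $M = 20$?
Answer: $20214016$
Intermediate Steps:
$\left(\left(70 + 31\right) \left(M - 66\right) + 150\right)^{2} = \left(\left(70 + 31\right) \left(20 - 66\right) + 150\right)^{2} = \left(101 \left(-46\right) + 150\right)^{2} = \left(-4646 + 150\right)^{2} = \left(-4496\right)^{2} = 20214016$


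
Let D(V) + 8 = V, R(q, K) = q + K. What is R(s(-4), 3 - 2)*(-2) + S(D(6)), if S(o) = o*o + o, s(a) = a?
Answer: 8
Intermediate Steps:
R(q, K) = K + q
D(V) = -8 + V
S(o) = o + o**2 (S(o) = o**2 + o = o + o**2)
R(s(-4), 3 - 2)*(-2) + S(D(6)) = ((3 - 2) - 4)*(-2) + (-8 + 6)*(1 + (-8 + 6)) = (1 - 4)*(-2) - 2*(1 - 2) = -3*(-2) - 2*(-1) = 6 + 2 = 8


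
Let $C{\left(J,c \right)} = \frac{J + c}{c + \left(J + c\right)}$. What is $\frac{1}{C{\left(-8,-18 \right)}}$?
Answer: $\frac{22}{13} \approx 1.6923$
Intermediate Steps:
$C{\left(J,c \right)} = \frac{J + c}{J + 2 c}$
$\frac{1}{C{\left(-8,-18 \right)}} = \frac{1}{\frac{1}{-8 + 2 \left(-18\right)} \left(-8 - 18\right)} = \frac{1}{\frac{1}{-8 - 36} \left(-26\right)} = \frac{1}{\frac{1}{-44} \left(-26\right)} = \frac{1}{\left(- \frac{1}{44}\right) \left(-26\right)} = \frac{1}{\frac{13}{22}} = \frac{22}{13}$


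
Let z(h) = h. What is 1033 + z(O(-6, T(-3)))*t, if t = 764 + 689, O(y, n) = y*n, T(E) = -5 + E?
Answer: 70777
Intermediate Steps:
O(y, n) = n*y
t = 1453
1033 + z(O(-6, T(-3)))*t = 1033 + ((-5 - 3)*(-6))*1453 = 1033 - 8*(-6)*1453 = 1033 + 48*1453 = 1033 + 69744 = 70777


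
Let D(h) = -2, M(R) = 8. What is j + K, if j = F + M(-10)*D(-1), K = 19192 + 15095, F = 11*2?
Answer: 34293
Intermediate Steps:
F = 22
K = 34287
j = 6 (j = 22 + 8*(-2) = 22 - 16 = 6)
j + K = 6 + 34287 = 34293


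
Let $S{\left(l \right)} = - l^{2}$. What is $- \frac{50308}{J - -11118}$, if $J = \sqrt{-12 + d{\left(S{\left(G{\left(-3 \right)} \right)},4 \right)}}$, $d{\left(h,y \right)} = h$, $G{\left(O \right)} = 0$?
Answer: $- \frac{23305181}{5150414} + \frac{12577 i \sqrt{3}}{15451242} \approx -4.5249 + 0.0014099 i$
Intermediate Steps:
$J = 2 i \sqrt{3}$ ($J = \sqrt{-12 - 0^{2}} = \sqrt{-12 - 0} = \sqrt{-12 + 0} = \sqrt{-12} = 2 i \sqrt{3} \approx 3.4641 i$)
$- \frac{50308}{J - -11118} = - \frac{50308}{2 i \sqrt{3} - -11118} = - \frac{50308}{2 i \sqrt{3} + 11118} = - \frac{50308}{11118 + 2 i \sqrt{3}}$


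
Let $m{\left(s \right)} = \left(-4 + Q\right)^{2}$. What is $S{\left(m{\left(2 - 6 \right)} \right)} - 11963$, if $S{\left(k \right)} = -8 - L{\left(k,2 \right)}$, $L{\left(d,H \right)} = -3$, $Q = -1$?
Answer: $-11968$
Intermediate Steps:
$m{\left(s \right)} = 25$ ($m{\left(s \right)} = \left(-4 - 1\right)^{2} = \left(-5\right)^{2} = 25$)
$S{\left(k \right)} = -5$ ($S{\left(k \right)} = -8 - -3 = -8 + 3 = -5$)
$S{\left(m{\left(2 - 6 \right)} \right)} - 11963 = -5 - 11963 = -11968$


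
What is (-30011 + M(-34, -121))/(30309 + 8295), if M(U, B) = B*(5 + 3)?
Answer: -30979/38604 ≈ -0.80248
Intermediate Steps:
M(U, B) = 8*B (M(U, B) = B*8 = 8*B)
(-30011 + M(-34, -121))/(30309 + 8295) = (-30011 + 8*(-121))/(30309 + 8295) = (-30011 - 968)/38604 = -30979*1/38604 = -30979/38604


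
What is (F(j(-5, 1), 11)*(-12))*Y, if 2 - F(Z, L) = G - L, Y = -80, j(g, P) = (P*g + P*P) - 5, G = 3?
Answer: 9600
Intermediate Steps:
j(g, P) = -5 + P² + P*g (j(g, P) = (P*g + P²) - 5 = (P² + P*g) - 5 = -5 + P² + P*g)
F(Z, L) = -1 + L (F(Z, L) = 2 - (3 - L) = 2 + (-3 + L) = -1 + L)
(F(j(-5, 1), 11)*(-12))*Y = ((-1 + 11)*(-12))*(-80) = (10*(-12))*(-80) = -120*(-80) = 9600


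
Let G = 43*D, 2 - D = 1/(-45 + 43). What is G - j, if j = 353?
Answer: -491/2 ≈ -245.50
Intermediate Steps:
D = 5/2 (D = 2 - 1/(-45 + 43) = 2 - 1/(-2) = 2 - 1*(-1/2) = 2 + 1/2 = 5/2 ≈ 2.5000)
G = 215/2 (G = 43*(5/2) = 215/2 ≈ 107.50)
G - j = 215/2 - 1*353 = 215/2 - 353 = -491/2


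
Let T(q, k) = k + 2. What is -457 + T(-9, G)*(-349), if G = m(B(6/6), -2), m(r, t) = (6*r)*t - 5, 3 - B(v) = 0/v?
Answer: 13154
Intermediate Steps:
B(v) = 3 (B(v) = 3 - 0/v = 3 - 1*0 = 3 + 0 = 3)
m(r, t) = -5 + 6*r*t (m(r, t) = 6*r*t - 5 = -5 + 6*r*t)
G = -41 (G = -5 + 6*3*(-2) = -5 - 36 = -41)
T(q, k) = 2 + k
-457 + T(-9, G)*(-349) = -457 + (2 - 41)*(-349) = -457 - 39*(-349) = -457 + 13611 = 13154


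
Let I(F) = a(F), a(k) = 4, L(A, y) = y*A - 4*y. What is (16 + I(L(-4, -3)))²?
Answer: 400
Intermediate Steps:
L(A, y) = -4*y + A*y (L(A, y) = A*y - 4*y = -4*y + A*y)
I(F) = 4
(16 + I(L(-4, -3)))² = (16 + 4)² = 20² = 400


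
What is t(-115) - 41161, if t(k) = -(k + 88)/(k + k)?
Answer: -9467057/230 ≈ -41161.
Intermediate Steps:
t(k) = -(88 + k)/(2*k)
t(-115) - 41161 = (1/2)*(-88 - 1*(-115))/(-115) - 41161 = (1/2)*(-1/115)*(-88 + 115) - 41161 = (1/2)*(-1/115)*27 - 41161 = -27/230 - 41161 = -9467057/230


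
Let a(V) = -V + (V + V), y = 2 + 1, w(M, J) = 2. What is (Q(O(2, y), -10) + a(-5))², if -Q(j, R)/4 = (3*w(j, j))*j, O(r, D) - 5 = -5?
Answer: 25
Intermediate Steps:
y = 3
O(r, D) = 0 (O(r, D) = 5 - 5 = 0)
Q(j, R) = -24*j (Q(j, R) = -4*3*2*j = -24*j)
a(V) = V (a(V) = -V + 2*V = V)
(Q(O(2, y), -10) + a(-5))² = (-24*0 - 5)² = (0 - 5)² = (-5)² = 25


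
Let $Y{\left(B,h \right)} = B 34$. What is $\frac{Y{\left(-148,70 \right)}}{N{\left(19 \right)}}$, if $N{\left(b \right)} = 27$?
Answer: $- \frac{5032}{27} \approx -186.37$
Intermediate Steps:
$Y{\left(B,h \right)} = 34 B$
$\frac{Y{\left(-148,70 \right)}}{N{\left(19 \right)}} = \frac{34 \left(-148\right)}{27} = \left(-5032\right) \frac{1}{27} = - \frac{5032}{27}$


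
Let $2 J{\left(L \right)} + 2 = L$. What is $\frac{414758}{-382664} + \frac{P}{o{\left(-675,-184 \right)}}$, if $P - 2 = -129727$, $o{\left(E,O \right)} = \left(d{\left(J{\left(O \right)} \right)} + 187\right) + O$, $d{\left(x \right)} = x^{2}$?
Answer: $- \frac{3326848351}{206925558} \approx -16.078$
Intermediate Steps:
$J{\left(L \right)} = -1 + \frac{L}{2}$
$o{\left(E,O \right)} = 187 + O + \left(-1 + \frac{O}{2}\right)^{2}$ ($o{\left(E,O \right)} = \left(\left(-1 + \frac{O}{2}\right)^{2} + 187\right) + O = \left(187 + \left(-1 + \frac{O}{2}\right)^{2}\right) + O = 187 + O + \left(-1 + \frac{O}{2}\right)^{2}$)
$P = -129725$ ($P = 2 - 129727 = -129725$)
$\frac{414758}{-382664} + \frac{P}{o{\left(-675,-184 \right)}} = \frac{414758}{-382664} - \frac{129725}{188 + \frac{\left(-184\right)^{2}}{4}} = 414758 \left(- \frac{1}{382664}\right) - \frac{129725}{188 + \frac{1}{4} \cdot 33856} = - \frac{207379}{191332} - \frac{129725}{188 + 8464} = - \frac{207379}{191332} - \frac{129725}{8652} = - \frac{3326848351}{206925558}$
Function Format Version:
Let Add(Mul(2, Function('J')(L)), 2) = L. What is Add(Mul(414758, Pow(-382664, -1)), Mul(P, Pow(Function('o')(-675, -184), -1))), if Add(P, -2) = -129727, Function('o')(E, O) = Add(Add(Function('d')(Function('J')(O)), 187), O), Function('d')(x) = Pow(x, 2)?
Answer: Rational(-3326848351, 206925558) ≈ -16.078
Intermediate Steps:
Function('J')(L) = Add(-1, Mul(Rational(1, 2), L))
Function('o')(E, O) = Add(187, O, Pow(Add(-1, Mul(Rational(1, 2), O)), 2)) (Function('o')(E, O) = Add(Add(Pow(Add(-1, Mul(Rational(1, 2), O)), 2), 187), O) = Add(Add(187, Pow(Add(-1, Mul(Rational(1, 2), O)), 2)), O) = Add(187, O, Pow(Add(-1, Mul(Rational(1, 2), O)), 2)))
P = -129725 (P = Add(2, -129727) = -129725)
Add(Mul(414758, Pow(-382664, -1)), Mul(P, Pow(Function('o')(-675, -184), -1))) = Add(Mul(414758, Pow(-382664, -1)), Mul(-129725, Pow(Add(188, Mul(Rational(1, 4), Pow(-184, 2))), -1))) = Add(Mul(414758, Rational(-1, 382664)), Mul(-129725, Pow(Add(188, Mul(Rational(1, 4), 33856)), -1))) = Add(Rational(-207379, 191332), Mul(-129725, Pow(Add(188, 8464), -1))) = Add(Rational(-207379, 191332), Mul(-129725, Pow(8652, -1))) = Add(Rational(-207379, 191332), Mul(-129725, Rational(1, 8652))) = Add(Rational(-207379, 191332), Rational(-129725, 8652)) = Rational(-3326848351, 206925558)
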